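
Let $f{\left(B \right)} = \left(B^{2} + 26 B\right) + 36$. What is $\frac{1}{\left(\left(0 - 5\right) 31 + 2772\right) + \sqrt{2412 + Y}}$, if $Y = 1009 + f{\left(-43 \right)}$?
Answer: $\frac{2617}{6844501} - \frac{2 \sqrt{1047}}{6844501} \approx 0.0003729$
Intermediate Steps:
$f{\left(B \right)} = 36 + B^{2} + 26 B$
$Y = 1776$ ($Y = 1009 + \left(36 + \left(-43\right)^{2} + 26 \left(-43\right)\right) = 1009 + \left(36 + 1849 - 1118\right) = 1009 + 767 = 1776$)
$\frac{1}{\left(\left(0 - 5\right) 31 + 2772\right) + \sqrt{2412 + Y}} = \frac{1}{\left(\left(0 - 5\right) 31 + 2772\right) + \sqrt{2412 + 1776}} = \frac{1}{\left(\left(-5\right) 31 + 2772\right) + \sqrt{4188}} = \frac{1}{\left(-155 + 2772\right) + 2 \sqrt{1047}} = \frac{1}{2617 + 2 \sqrt{1047}}$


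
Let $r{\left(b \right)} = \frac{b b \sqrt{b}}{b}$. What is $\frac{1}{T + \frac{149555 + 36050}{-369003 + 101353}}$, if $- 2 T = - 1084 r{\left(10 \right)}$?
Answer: $\frac{1987087130}{841769254449631359} + \frac{15530798078000 \sqrt{10}}{841769254449631359} \approx 5.8347 \cdot 10^{-5}$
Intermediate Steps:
$r{\left(b \right)} = b^{\frac{3}{2}}$ ($r{\left(b \right)} = \frac{b^{2} \sqrt{b}}{b} = \frac{b^{\frac{5}{2}}}{b} = b^{\frac{3}{2}}$)
$T = 5420 \sqrt{10}$ ($T = - \frac{\left(-1084\right) 10^{\frac{3}{2}}}{2} = - \frac{\left(-1084\right) 10 \sqrt{10}}{2} = - \frac{\left(-10840\right) \sqrt{10}}{2} = 5420 \sqrt{10} \approx 17140.0$)
$\frac{1}{T + \frac{149555 + 36050}{-369003 + 101353}} = \frac{1}{5420 \sqrt{10} + \frac{149555 + 36050}{-369003 + 101353}} = \frac{1}{5420 \sqrt{10} + \frac{185605}{-267650}} = \frac{1}{5420 \sqrt{10} + 185605 \left(- \frac{1}{267650}\right)} = \frac{1}{5420 \sqrt{10} - \frac{37121}{53530}} = \frac{1}{- \frac{37121}{53530} + 5420 \sqrt{10}}$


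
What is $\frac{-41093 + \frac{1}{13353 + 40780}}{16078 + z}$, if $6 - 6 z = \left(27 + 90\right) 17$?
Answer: $- \frac{4448974736}{1704918835} \approx -2.6095$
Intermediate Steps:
$z = - \frac{661}{2}$ ($z = 1 - \frac{\left(27 + 90\right) 17}{6} = 1 - \frac{117 \cdot 17}{6} = 1 - \frac{663}{2} = - \frac{661}{2} \approx -330.5$)
$\frac{-41093 + \frac{1}{13353 + 40780}}{16078 + z} = \frac{-41093 + \frac{1}{13353 + 40780}}{16078 - \frac{661}{2}} = \frac{-41093 + \frac{1}{54133}}{\frac{31495}{2}} = \left(-41093 + \frac{1}{54133}\right) \frac{2}{31495} = \left(- \frac{2224487368}{54133}\right) \frac{2}{31495} = - \frac{4448974736}{1704918835}$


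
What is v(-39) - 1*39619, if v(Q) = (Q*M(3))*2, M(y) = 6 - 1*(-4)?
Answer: -40399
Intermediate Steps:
M(y) = 10 (M(y) = 6 + 4 = 10)
v(Q) = 20*Q (v(Q) = (Q*10)*2 = (10*Q)*2 = 20*Q)
v(-39) - 1*39619 = 20*(-39) - 1*39619 = -780 - 39619 = -40399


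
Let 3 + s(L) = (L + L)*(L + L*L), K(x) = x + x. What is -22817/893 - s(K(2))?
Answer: -163018/893 ≈ -182.55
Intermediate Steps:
K(x) = 2*x
s(L) = -3 + 2*L*(L + L²) (s(L) = -3 + (L + L)*(L + L*L) = -3 + (2*L)*(L + L²) = -3 + 2*L*(L + L²))
-22817/893 - s(K(2)) = -22817/893 - (-3 + 2*(2*2)² + 2*(2*2)³) = -22817*1/893 - (-3 + 2*4² + 2*4³) = -22817/893 - (-3 + 2*16 + 2*64) = -22817/893 - (-3 + 32 + 128) = -22817/893 - 1*157 = -22817/893 - 157 = -163018/893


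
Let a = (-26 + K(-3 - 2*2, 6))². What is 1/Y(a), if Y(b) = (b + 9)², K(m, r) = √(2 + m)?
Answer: I/(80*(884*√5 + 5611*I)) ≈ 1.9818e-6 + 6.9817e-7*I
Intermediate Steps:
a = (-26 + I*√5)² (a = (-26 + √(2 + (-3 - 2*2)))² = (-26 + √(2 + (-3 - 4)))² = (-26 + √(2 - 7))² = (-26 + √(-5))² = (-26 + I*√5)² ≈ 671.0 - 116.28*I)
Y(b) = (9 + b)²
1/Y(a) = 1/((9 + (26 - I*√5)²)²) = (9 + (26 - I*√5)²)⁻²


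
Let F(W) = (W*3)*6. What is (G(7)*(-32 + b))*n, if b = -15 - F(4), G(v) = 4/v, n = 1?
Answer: -68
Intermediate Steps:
F(W) = 18*W (F(W) = (3*W)*6 = 18*W)
b = -87 (b = -15 - 18*4 = -15 - 1*72 = -15 - 72 = -87)
(G(7)*(-32 + b))*n = ((4/7)*(-32 - 87))*1 = ((4*(⅐))*(-119))*1 = ((4/7)*(-119))*1 = -68*1 = -68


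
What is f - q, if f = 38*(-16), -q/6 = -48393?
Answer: -290966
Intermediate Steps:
q = 290358 (q = -6*(-48393) = 290358)
f = -608
f - q = -608 - 1*290358 = -608 - 290358 = -290966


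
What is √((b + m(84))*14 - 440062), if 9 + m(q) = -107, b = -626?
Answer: 15*I*√2002 ≈ 671.16*I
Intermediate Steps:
m(q) = -116 (m(q) = -9 - 107 = -116)
√((b + m(84))*14 - 440062) = √((-626 - 116)*14 - 440062) = √(-742*14 - 440062) = √(-10388 - 440062) = √(-450450) = 15*I*√2002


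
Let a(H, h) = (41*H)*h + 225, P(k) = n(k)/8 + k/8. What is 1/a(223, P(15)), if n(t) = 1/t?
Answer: 60/1046659 ≈ 5.7325e-5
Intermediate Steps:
n(t) = 1/t
P(k) = k/8 + 1/(8*k) (P(k) = 1/(k*8) + k/8 = (1/8)/k + k*(1/8) = 1/(8*k) + k/8 = k/8 + 1/(8*k))
a(H, h) = 225 + 41*H*h (a(H, h) = 41*H*h + 225 = 225 + 41*H*h)
1/a(223, P(15)) = 1/(225 + 41*223*((1/8)*(1 + 15**2)/15)) = 1/(225 + 41*223*((1/8)*(1/15)*(1 + 225))) = 1/(225 + 41*223*((1/8)*(1/15)*226)) = 1/(225 + 41*223*(113/60)) = 1/(225 + 1033159/60) = 1/(1046659/60) = 60/1046659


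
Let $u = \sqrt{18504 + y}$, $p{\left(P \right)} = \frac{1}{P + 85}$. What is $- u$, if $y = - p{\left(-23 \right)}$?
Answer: $- \frac{\sqrt{71129314}}{62} \approx -136.03$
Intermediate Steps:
$p{\left(P \right)} = \frac{1}{85 + P}$
$y = - \frac{1}{62}$ ($y = - \frac{1}{85 - 23} = - \frac{1}{62} \approx -0.016129$)
$u = \frac{\sqrt{71129314}}{62}$ ($u = \sqrt{18504 - \frac{1}{62}} = \sqrt{\frac{1147247}{62}} = \frac{\sqrt{71129314}}{62} \approx 136.03$)
$- u = - \frac{\sqrt{71129314}}{62}$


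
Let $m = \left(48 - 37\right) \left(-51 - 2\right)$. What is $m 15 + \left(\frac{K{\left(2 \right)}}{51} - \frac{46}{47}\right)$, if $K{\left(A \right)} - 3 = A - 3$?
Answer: $- \frac{20964017}{2397} \approx -8745.9$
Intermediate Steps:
$K{\left(A \right)} = A$ ($K{\left(A \right)} = 3 + \left(A - 3\right) = 3 + \left(-3 + A\right) = A$)
$m = -583$ ($m = 11 \left(-53\right) = -583$)
$m 15 + \left(\frac{K{\left(2 \right)}}{51} - \frac{46}{47}\right) = \left(-583\right) 15 + \left(\frac{2}{51} - \frac{46}{47}\right) = -8745 + \left(2 \cdot \frac{1}{51} - \frac{46}{47}\right) = -8745 + \left(\frac{2}{51} - \frac{46}{47}\right) = -8745 - \frac{2252}{2397} = - \frac{20964017}{2397}$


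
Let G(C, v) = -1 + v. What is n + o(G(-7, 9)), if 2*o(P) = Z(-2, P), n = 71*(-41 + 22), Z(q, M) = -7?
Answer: -2705/2 ≈ -1352.5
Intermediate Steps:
n = -1349 (n = 71*(-19) = -1349)
o(P) = -7/2 (o(P) = (½)*(-7) = -7/2)
n + o(G(-7, 9)) = -1349 - 7/2 = -2705/2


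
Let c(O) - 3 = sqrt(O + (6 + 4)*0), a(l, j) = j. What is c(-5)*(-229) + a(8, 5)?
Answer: -682 - 229*I*sqrt(5) ≈ -682.0 - 512.06*I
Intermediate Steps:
c(O) = 3 + sqrt(O) (c(O) = 3 + sqrt(O + (6 + 4)*0) = 3 + sqrt(O + 10*0) = 3 + sqrt(O + 0) = 3 + sqrt(O))
c(-5)*(-229) + a(8, 5) = (3 + sqrt(-5))*(-229) + 5 = (3 + I*sqrt(5))*(-229) + 5 = (-687 - 229*I*sqrt(5)) + 5 = -682 - 229*I*sqrt(5)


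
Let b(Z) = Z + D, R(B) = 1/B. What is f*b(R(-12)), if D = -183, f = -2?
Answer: 2197/6 ≈ 366.17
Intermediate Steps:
b(Z) = -183 + Z (b(Z) = Z - 183 = -183 + Z)
f*b(R(-12)) = -2*(-183 + 1/(-12)) = -2*(-183 - 1/12) = -2*(-2197/12) = 2197/6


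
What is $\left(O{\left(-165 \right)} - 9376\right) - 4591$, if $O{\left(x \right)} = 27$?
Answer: $-13940$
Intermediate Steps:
$\left(O{\left(-165 \right)} - 9376\right) - 4591 = \left(27 - 9376\right) - 4591 = -9349 - 4591 = -13940$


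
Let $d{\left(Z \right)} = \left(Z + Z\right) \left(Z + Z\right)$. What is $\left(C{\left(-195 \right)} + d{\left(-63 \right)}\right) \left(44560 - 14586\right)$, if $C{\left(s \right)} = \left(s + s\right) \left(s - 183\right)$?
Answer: $4894634304$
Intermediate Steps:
$C{\left(s \right)} = 2 s \left(-183 + s\right)$
$d{\left(Z \right)} = 4 Z^{2}$ ($d{\left(Z \right)} = 2 Z 2 Z = 4 Z^{2}$)
$\left(C{\left(-195 \right)} + d{\left(-63 \right)}\right) \left(44560 - 14586\right) = \left(2 \left(-195\right) \left(-183 - 195\right) + 4 \left(-63\right)^{2}\right) \left(44560 - 14586\right) = \left(2 \left(-195\right) \left(-378\right) + 4 \cdot 3969\right) 29974 = \left(147420 + 15876\right) 29974 = 163296 \cdot 29974 = 4894634304$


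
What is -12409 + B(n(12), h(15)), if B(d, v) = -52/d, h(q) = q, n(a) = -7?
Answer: -86811/7 ≈ -12402.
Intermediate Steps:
-12409 + B(n(12), h(15)) = -12409 - 52/(-7) = -12409 - 52*(-⅐) = -12409 + 52/7 = -86811/7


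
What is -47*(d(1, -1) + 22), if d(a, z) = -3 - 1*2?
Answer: -799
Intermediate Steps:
d(a, z) = -5 (d(a, z) = -3 - 2 = -5)
-47*(d(1, -1) + 22) = -47*(-5 + 22) = -47*17 = -799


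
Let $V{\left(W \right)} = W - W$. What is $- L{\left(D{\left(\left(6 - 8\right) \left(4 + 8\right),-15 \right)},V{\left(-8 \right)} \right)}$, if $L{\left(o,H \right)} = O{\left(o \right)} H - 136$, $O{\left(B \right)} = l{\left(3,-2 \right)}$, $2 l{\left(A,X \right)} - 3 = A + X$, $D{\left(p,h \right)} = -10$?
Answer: $136$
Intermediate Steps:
$l{\left(A,X \right)} = \frac{3}{2} + \frac{A}{2} + \frac{X}{2}$ ($l{\left(A,X \right)} = \frac{3}{2} + \frac{A + X}{2} = \frac{3}{2} + \left(\frac{A}{2} + \frac{X}{2}\right) = \frac{3}{2} + \frac{A}{2} + \frac{X}{2}$)
$O{\left(B \right)} = 2$ ($O{\left(B \right)} = \frac{3}{2} + \frac{1}{2} \cdot 3 + \frac{1}{2} \left(-2\right) = \frac{3}{2} + \frac{3}{2} - 1 = 2$)
$V{\left(W \right)} = 0$
$L{\left(o,H \right)} = -136 + 2 H$ ($L{\left(o,H \right)} = 2 H - 136 = -136 + 2 H$)
$- L{\left(D{\left(\left(6 - 8\right) \left(4 + 8\right),-15 \right)},V{\left(-8 \right)} \right)} = - (-136 + 2 \cdot 0) = - (-136 + 0) = \left(-1\right) \left(-136\right) = 136$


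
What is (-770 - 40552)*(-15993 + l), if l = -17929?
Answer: 1401724884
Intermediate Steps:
(-770 - 40552)*(-15993 + l) = (-770 - 40552)*(-15993 - 17929) = -41322*(-33922) = 1401724884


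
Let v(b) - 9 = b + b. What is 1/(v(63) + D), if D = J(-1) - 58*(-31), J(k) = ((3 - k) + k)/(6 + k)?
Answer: 5/9668 ≈ 0.00051717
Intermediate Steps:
v(b) = 9 + 2*b (v(b) = 9 + (b + b) = 9 + 2*b)
J(k) = 3/(6 + k)
D = 8993/5 (D = 3/(6 - 1) - 58*(-31) = 3/5 + 1798 = 3*(⅕) + 1798 = ⅗ + 1798 = 8993/5 ≈ 1798.6)
1/(v(63) + D) = 1/((9 + 2*63) + 8993/5) = 1/((9 + 126) + 8993/5) = 1/(135 + 8993/5) = 1/(9668/5) = 5/9668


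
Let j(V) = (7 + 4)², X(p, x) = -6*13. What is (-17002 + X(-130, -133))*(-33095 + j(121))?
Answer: 563195920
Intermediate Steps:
X(p, x) = -78
j(V) = 121 (j(V) = 11² = 121)
(-17002 + X(-130, -133))*(-33095 + j(121)) = (-17002 - 78)*(-33095 + 121) = -17080*(-32974) = 563195920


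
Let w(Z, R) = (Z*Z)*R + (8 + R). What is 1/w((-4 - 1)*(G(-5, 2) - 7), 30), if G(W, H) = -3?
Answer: 1/75038 ≈ 1.3327e-5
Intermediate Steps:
w(Z, R) = 8 + R + R*Z**2 (w(Z, R) = Z**2*R + (8 + R) = R*Z**2 + (8 + R) = 8 + R + R*Z**2)
1/w((-4 - 1)*(G(-5, 2) - 7), 30) = 1/(8 + 30 + 30*((-4 - 1)*(-3 - 7))**2) = 1/(8 + 30 + 30*(-5*(-10))**2) = 1/(8 + 30 + 30*50**2) = 1/(8 + 30 + 30*2500) = 1/(8 + 30 + 75000) = 1/75038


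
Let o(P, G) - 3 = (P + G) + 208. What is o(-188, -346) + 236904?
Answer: 236581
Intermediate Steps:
o(P, G) = 211 + G + P (o(P, G) = 3 + ((P + G) + 208) = 3 + ((G + P) + 208) = 3 + (208 + G + P) = 211 + G + P)
o(-188, -346) + 236904 = (211 - 346 - 188) + 236904 = -323 + 236904 = 236581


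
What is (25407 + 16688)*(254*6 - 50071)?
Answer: -2043585965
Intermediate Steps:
(25407 + 16688)*(254*6 - 50071) = 42095*(1524 - 50071) = 42095*(-48547) = -2043585965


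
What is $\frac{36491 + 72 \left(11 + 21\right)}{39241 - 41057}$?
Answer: $- \frac{38795}{1816} \approx -21.363$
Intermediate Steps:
$\frac{36491 + 72 \left(11 + 21\right)}{39241 - 41057} = \frac{36491 + 72 \cdot 32}{-1816} = \left(36491 + 2304\right) \left(- \frac{1}{1816}\right) = 38795 \left(- \frac{1}{1816}\right) = - \frac{38795}{1816}$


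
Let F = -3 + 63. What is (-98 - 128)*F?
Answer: -13560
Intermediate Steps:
F = 60
(-98 - 128)*F = (-98 - 128)*60 = -226*60 = -13560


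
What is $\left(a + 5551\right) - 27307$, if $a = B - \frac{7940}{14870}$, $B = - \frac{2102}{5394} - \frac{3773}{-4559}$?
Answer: $- \frac{397779570832354}{18283591401} \approx -21756.0$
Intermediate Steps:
$B = \frac{5384272}{12295623}$ ($B = \left(-2102\right) \frac{1}{5394} - - \frac{3773}{4559} = - \frac{1051}{2697} + \frac{3773}{4559} = \frac{5384272}{12295623} \approx 0.4379$)
$a = - \frac{1756312198}{18283591401}$ ($a = \frac{5384272}{12295623} - \frac{7940}{14870} = \frac{5384272}{12295623} - 7940 \cdot \frac{1}{14870} = \frac{5384272}{12295623} - \frac{794}{1487} = - \frac{1756312198}{18283591401} \approx -0.096059$)
$\left(a + 5551\right) - 27307 = \left(- \frac{1756312198}{18283591401} + 5551\right) - 27307 = \frac{101490459554753}{18283591401} - 27307 = - \frac{397779570832354}{18283591401}$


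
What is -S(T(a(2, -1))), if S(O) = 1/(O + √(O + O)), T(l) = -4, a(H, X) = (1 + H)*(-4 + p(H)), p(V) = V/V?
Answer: ⅙ + I*√2/12 ≈ 0.16667 + 0.11785*I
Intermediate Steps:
p(V) = 1
a(H, X) = -3 - 3*H (a(H, X) = (1 + H)*(-4 + 1) = (1 + H)*(-3) = -3 - 3*H)
S(O) = 1/(O + √2*√O) (S(O) = 1/(O + √(2*O)) = 1/(O + √2*√O))
-S(T(a(2, -1))) = -1/(-4 + √2*√(-4)) = -1/(-4 + √2*(2*I)) = -1/(-4 + 2*I*√2)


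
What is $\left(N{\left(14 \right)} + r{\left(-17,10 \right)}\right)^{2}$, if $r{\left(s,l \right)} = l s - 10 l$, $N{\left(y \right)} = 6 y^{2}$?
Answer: $820836$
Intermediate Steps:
$r{\left(s,l \right)} = - 10 l + l s$
$\left(N{\left(14 \right)} + r{\left(-17,10 \right)}\right)^{2} = \left(6 \cdot 14^{2} + 10 \left(-10 - 17\right)\right)^{2} = \left(6 \cdot 196 + 10 \left(-27\right)\right)^{2} = \left(1176 - 270\right)^{2} = 906^{2} = 820836$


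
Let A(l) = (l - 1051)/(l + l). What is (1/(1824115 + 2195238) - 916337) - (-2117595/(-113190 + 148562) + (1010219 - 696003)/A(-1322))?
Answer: -61034936362229871367/48196495913124 ≈ -1.2664e+6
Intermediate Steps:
A(l) = (-1051 + l)/(2*l) (A(l) = (-1051 + l)/((2*l)) = (-1051 + l)*(1/(2*l)) = (-1051 + l)/(2*l))
(1/(1824115 + 2195238) - 916337) - (-2117595/(-113190 + 148562) + (1010219 - 696003)/A(-1322)) = (1/(1824115 + 2195238) - 916337) - (-2117595/(-113190 + 148562) + (1010219 - 696003)/(((1/2)*(-1051 - 1322)/(-1322)))) = (1/4019353 - 916337) - (-2117595/35372 + 314216/(((1/2)*(-1/1322)*(-2373)))) = (1/4019353 - 916337) - (-2117595*1/35372 + 314216/(2373/2644)) = -3683081869960/4019353 - (-2117595/35372 + 314216*(2644/2373)) = -3683081869960/4019353 - (-2117595/35372 + 118683872/339) = -3683081869960/4019353 - 1*4197368055679/11991108 = -3683081869960/4019353 - 4197368055679/11991108 = -61034936362229871367/48196495913124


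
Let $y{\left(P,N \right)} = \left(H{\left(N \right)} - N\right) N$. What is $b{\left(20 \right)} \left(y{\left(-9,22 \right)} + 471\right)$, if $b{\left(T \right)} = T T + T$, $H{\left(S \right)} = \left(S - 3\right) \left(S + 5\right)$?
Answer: $4734660$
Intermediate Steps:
$H{\left(S \right)} = \left(-3 + S\right) \left(5 + S\right)$
$b{\left(T \right)} = T + T^{2}$ ($b{\left(T \right)} = T^{2} + T = T + T^{2}$)
$y{\left(P,N \right)} = N \left(-15 + N + N^{2}\right)$ ($y{\left(P,N \right)} = \left(\left(-15 + N^{2} + 2 N\right) - N\right) N = \left(-15 + N + N^{2}\right) N = N \left(-15 + N + N^{2}\right)$)
$b{\left(20 \right)} \left(y{\left(-9,22 \right)} + 471\right) = 20 \left(1 + 20\right) \left(22 \left(-15 + 22 + 22^{2}\right) + 471\right) = 20 \cdot 21 \left(22 \left(-15 + 22 + 484\right) + 471\right) = 420 \left(22 \cdot 491 + 471\right) = 420 \left(10802 + 471\right) = 420 \cdot 11273 = 4734660$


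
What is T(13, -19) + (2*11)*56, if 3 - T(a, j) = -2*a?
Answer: 1261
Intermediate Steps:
T(a, j) = 3 + 2*a (T(a, j) = 3 - (-2)*a = 3 + 2*a)
T(13, -19) + (2*11)*56 = (3 + 2*13) + (2*11)*56 = (3 + 26) + 22*56 = 29 + 1232 = 1261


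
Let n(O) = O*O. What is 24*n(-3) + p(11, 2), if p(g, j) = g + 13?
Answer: 240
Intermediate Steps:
p(g, j) = 13 + g
n(O) = O²
24*n(-3) + p(11, 2) = 24*(-3)² + (13 + 11) = 24*9 + 24 = 216 + 24 = 240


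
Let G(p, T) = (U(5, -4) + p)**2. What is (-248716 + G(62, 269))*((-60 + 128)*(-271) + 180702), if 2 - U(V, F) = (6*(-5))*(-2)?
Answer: -40357543800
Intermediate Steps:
U(V, F) = -58 (U(V, F) = 2 - 6*(-5)*(-2) = 2 - (-30)*(-2) = 2 - 1*60 = 2 - 60 = -58)
G(p, T) = (-58 + p)**2
(-248716 + G(62, 269))*((-60 + 128)*(-271) + 180702) = (-248716 + (-58 + 62)**2)*((-60 + 128)*(-271) + 180702) = (-248716 + 4**2)*(68*(-271) + 180702) = (-248716 + 16)*(-18428 + 180702) = -248700*162274 = -40357543800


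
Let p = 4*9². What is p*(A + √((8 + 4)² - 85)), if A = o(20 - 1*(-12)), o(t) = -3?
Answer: -972 + 324*√59 ≈ 1516.7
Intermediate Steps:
A = -3
p = 324 (p = 4*81 = 324)
p*(A + √((8 + 4)² - 85)) = 324*(-3 + √((8 + 4)² - 85)) = 324*(-3 + √(12² - 85)) = 324*(-3 + √(144 - 85)) = 324*(-3 + √59) = -972 + 324*√59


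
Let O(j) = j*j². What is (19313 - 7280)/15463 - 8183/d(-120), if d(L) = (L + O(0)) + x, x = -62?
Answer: 2627015/57434 ≈ 45.740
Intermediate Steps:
O(j) = j³
d(L) = -62 + L (d(L) = (L + 0³) - 62 = (L + 0) - 62 = L - 62 = -62 + L)
(19313 - 7280)/15463 - 8183/d(-120) = (19313 - 7280)/15463 - 8183/(-62 - 120) = 12033*(1/15463) - 8183/(-182) = 1719/2209 - 8183*(-1/182) = 1719/2209 + 1169/26 = 2627015/57434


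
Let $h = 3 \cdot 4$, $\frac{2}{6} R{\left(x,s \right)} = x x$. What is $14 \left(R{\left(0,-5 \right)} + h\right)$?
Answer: $168$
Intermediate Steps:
$R{\left(x,s \right)} = 3 x^{2}$ ($R{\left(x,s \right)} = 3 x x = 3 x^{2}$)
$h = 12$
$14 \left(R{\left(0,-5 \right)} + h\right) = 14 \left(3 \cdot 0^{2} + 12\right) = 14 \left(3 \cdot 0 + 12\right) = 14 \left(0 + 12\right) = 14 \cdot 12 = 168$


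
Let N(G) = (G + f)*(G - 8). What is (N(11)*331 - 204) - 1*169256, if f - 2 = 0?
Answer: -156551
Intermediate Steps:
f = 2 (f = 2 + 0 = 2)
N(G) = (-8 + G)*(2 + G) (N(G) = (G + 2)*(G - 8) = (2 + G)*(-8 + G) = (-8 + G)*(2 + G))
(N(11)*331 - 204) - 1*169256 = ((-16 + 11² - 6*11)*331 - 204) - 1*169256 = ((-16 + 121 - 66)*331 - 204) - 169256 = (39*331 - 204) - 169256 = (12909 - 204) - 169256 = 12705 - 169256 = -156551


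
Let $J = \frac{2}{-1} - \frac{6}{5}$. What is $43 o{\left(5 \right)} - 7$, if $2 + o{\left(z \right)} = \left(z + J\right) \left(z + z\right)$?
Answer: $681$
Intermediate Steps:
$J = - \frac{16}{5}$ ($J = 2 \left(-1\right) - \frac{6}{5} = -2 - \frac{6}{5} = - \frac{16}{5} \approx -3.2$)
$o{\left(z \right)} = -2 + 2 z \left(- \frac{16}{5} + z\right)$ ($o{\left(z \right)} = -2 + \left(z - \frac{16}{5}\right) \left(z + z\right) = -2 + \left(- \frac{16}{5} + z\right) 2 z = -2 + 2 z \left(- \frac{16}{5} + z\right)$)
$43 o{\left(5 \right)} - 7 = 43 \left(-2 + 2 \cdot 5^{2} - 32\right) - 7 = 43 \left(-2 + 2 \cdot 25 - 32\right) - 7 = 43 \left(-2 + 50 - 32\right) - 7 = 43 \cdot 16 - 7 = 688 - 7 = 681$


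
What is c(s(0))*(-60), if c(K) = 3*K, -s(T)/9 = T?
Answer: 0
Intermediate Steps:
s(T) = -9*T
c(s(0))*(-60) = (3*(-9*0))*(-60) = (3*0)*(-60) = 0*(-60) = 0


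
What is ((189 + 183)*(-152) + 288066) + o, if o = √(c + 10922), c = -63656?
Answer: 231522 + I*√52734 ≈ 2.3152e+5 + 229.64*I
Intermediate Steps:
o = I*√52734 (o = √(-63656 + 10922) = √(-52734) = I*√52734 ≈ 229.64*I)
((189 + 183)*(-152) + 288066) + o = ((189 + 183)*(-152) + 288066) + I*√52734 = (372*(-152) + 288066) + I*√52734 = (-56544 + 288066) + I*√52734 = 231522 + I*√52734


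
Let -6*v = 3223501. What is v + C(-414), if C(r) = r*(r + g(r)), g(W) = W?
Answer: -1166749/6 ≈ -1.9446e+5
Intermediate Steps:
v = -3223501/6 (v = -1/6*3223501 = -3223501/6 ≈ -5.3725e+5)
C(r) = 2*r**2 (C(r) = r*(r + r) = r*(2*r) = 2*r**2)
v + C(-414) = -3223501/6 + 2*(-414)**2 = -3223501/6 + 2*171396 = -3223501/6 + 342792 = -1166749/6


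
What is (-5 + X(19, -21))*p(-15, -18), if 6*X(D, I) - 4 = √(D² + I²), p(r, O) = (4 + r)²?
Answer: -1573/3 + 121*√802/6 ≈ 46.779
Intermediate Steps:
X(D, I) = ⅔ + √(D² + I²)/6
(-5 + X(19, -21))*p(-15, -18) = (-5 + (⅔ + √(19² + (-21)²)/6))*(4 - 15)² = (-5 + (⅔ + √(361 + 441)/6))*(-11)² = (-5 + (⅔ + √802/6))*121 = (-13/3 + √802/6)*121 = -1573/3 + 121*√802/6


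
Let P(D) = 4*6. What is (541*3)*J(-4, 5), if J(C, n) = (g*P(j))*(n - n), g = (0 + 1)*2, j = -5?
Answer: 0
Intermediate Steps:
g = 2 (g = 1*2 = 2)
P(D) = 24
J(C, n) = 0 (J(C, n) = (2*24)*(n - n) = 48*0 = 0)
(541*3)*J(-4, 5) = (541*3)*0 = 1623*0 = 0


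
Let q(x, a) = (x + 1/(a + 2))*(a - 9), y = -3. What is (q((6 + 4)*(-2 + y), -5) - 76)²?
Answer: 3556996/9 ≈ 3.9522e+5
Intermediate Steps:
q(x, a) = (-9 + a)*(x + 1/(2 + a)) (q(x, a) = (x + 1/(2 + a))*(-9 + a) = (-9 + a)*(x + 1/(2 + a)))
(q((6 + 4)*(-2 + y), -5) - 76)² = ((-9 - 5 - 18*(6 + 4)*(-2 - 3) + ((6 + 4)*(-2 - 3))*(-5)² - 7*(-5)*(6 + 4)*(-2 - 3))/(2 - 5) - 76)² = ((-9 - 5 - 180*(-5) + (10*(-5))*25 - 7*(-5)*10*(-5))/(-3) - 76)² = (-(-9 - 5 - 18*(-50) - 50*25 - 7*(-5)*(-50))/3 - 76)² = (-(-9 - 5 + 900 - 1250 - 1750)/3 - 76)² = (-⅓*(-2114) - 76)² = (2114/3 - 76)² = (1886/3)² = 3556996/9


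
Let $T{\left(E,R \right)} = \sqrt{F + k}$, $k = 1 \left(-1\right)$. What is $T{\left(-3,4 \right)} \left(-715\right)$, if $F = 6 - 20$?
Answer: $- 715 i \sqrt{15} \approx - 2769.2 i$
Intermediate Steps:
$k = -1$
$F = -14$ ($F = 6 - 20 = -14$)
$T{\left(E,R \right)} = i \sqrt{15}$ ($T{\left(E,R \right)} = \sqrt{-14 - 1} = \sqrt{-15} = i \sqrt{15}$)
$T{\left(-3,4 \right)} \left(-715\right) = i \sqrt{15} \left(-715\right) = - 715 i \sqrt{15}$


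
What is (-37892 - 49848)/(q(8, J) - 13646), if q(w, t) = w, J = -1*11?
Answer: 43870/6819 ≈ 6.4335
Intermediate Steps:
J = -11
(-37892 - 49848)/(q(8, J) - 13646) = (-37892 - 49848)/(8 - 13646) = -87740/(-13638) = -87740*(-1/13638) = 43870/6819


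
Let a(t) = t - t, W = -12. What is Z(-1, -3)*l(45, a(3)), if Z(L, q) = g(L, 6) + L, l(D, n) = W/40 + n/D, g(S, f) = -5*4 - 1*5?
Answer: 39/5 ≈ 7.8000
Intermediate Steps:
a(t) = 0
g(S, f) = -25 (g(S, f) = -20 - 5 = -25)
l(D, n) = -3/10 + n/D (l(D, n) = -12/40 + n/D = -12*1/40 + n/D = -3/10 + n/D)
Z(L, q) = -25 + L
Z(-1, -3)*l(45, a(3)) = (-25 - 1)*(-3/10 + 0/45) = -26*(-3/10 + 0*(1/45)) = -26*(-3/10 + 0) = -26*(-3/10) = 39/5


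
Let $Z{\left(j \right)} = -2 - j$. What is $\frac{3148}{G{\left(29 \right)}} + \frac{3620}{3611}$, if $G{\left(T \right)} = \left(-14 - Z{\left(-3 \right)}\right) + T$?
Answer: $\frac{5709054}{25277} \approx 225.86$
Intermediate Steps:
$G{\left(T \right)} = -15 + T$ ($G{\left(T \right)} = \left(-14 - \left(-2 - -3\right)\right) + T = \left(-14 - \left(-2 + 3\right)\right) + T = \left(-14 - 1\right) + T = -15 + T$)
$\frac{3148}{G{\left(29 \right)}} + \frac{3620}{3611} = \frac{3148}{-15 + 29} + \frac{3620}{3611} = \frac{3148}{14} + 3620 \cdot \frac{1}{3611} = 3148 \cdot \frac{1}{14} + \frac{3620}{3611} = \frac{1574}{7} + \frac{3620}{3611} = \frac{5709054}{25277}$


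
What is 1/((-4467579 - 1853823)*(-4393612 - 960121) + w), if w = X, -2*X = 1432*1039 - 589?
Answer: 2/67686195500073 ≈ 2.9548e-14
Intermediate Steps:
X = -1487259/2 (X = -(1432*1039 - 589)/2 = -(1487848 - 589)/2 = -1/2*1487259 = -1487259/2 ≈ -7.4363e+5)
w = -1487259/2 ≈ -7.4363e+5
1/((-4467579 - 1853823)*(-4393612 - 960121) + w) = 1/((-4467579 - 1853823)*(-4393612 - 960121) - 1487259/2) = 1/(-6321402*(-5353733) - 1487259/2) = 1/(33843098493666 - 1487259/2) = 1/(67686195500073/2) = 2/67686195500073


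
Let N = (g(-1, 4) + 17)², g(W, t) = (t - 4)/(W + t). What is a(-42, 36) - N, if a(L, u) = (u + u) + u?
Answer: -181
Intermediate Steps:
g(W, t) = (-4 + t)/(W + t)
a(L, u) = 3*u (a(L, u) = 2*u + u = 3*u)
N = 289 (N = ((-4 + 4)/(-1 + 4) + 17)² = (0/3 + 17)² = ((⅓)*0 + 17)² = (0 + 17)² = 17² = 289)
a(-42, 36) - N = 3*36 - 1*289 = 108 - 289 = -181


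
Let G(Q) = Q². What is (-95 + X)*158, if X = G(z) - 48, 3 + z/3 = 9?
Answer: 28598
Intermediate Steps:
z = 18 (z = -9 + 3*9 = -9 + 27 = 18)
X = 276 (X = 18² - 48 = 324 - 48 = 276)
(-95 + X)*158 = (-95 + 276)*158 = 181*158 = 28598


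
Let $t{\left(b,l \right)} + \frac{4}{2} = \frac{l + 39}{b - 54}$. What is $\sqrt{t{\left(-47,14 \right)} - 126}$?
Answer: $\frac{i \sqrt{1311081}}{101} \approx 11.337 i$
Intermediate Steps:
$t{\left(b,l \right)} = -2 + \frac{39 + l}{-54 + b}$ ($t{\left(b,l \right)} = -2 + \frac{l + 39}{b - 54} = -2 + \frac{39 + l}{-54 + b}$)
$\sqrt{t{\left(-47,14 \right)} - 126} = \sqrt{\frac{147 + 14 - -94}{-54 - 47} - 126} = \sqrt{\frac{147 + 14 + 94}{-101} - 126} = \sqrt{\left(- \frac{1}{101}\right) 255 - 126} = \sqrt{- \frac{255}{101} - 126} = \sqrt{- \frac{12981}{101}} = \frac{i \sqrt{1311081}}{101}$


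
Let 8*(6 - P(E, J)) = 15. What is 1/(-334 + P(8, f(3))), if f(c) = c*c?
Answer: -8/2639 ≈ -0.0030315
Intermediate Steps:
f(c) = c²
P(E, J) = 33/8 (P(E, J) = 6 - ⅛*15 = 6 - 15/8 = 33/8)
1/(-334 + P(8, f(3))) = 1/(-334 + 33/8) = 1/(-2639/8) = -8/2639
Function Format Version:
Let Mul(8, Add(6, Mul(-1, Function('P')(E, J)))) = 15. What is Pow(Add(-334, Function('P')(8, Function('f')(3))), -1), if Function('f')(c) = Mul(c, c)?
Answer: Rational(-8, 2639) ≈ -0.0030315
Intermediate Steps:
Function('f')(c) = Pow(c, 2)
Function('P')(E, J) = Rational(33, 8) (Function('P')(E, J) = Add(6, Mul(Rational(-1, 8), 15)) = Add(6, Rational(-15, 8)) = Rational(33, 8))
Pow(Add(-334, Function('P')(8, Function('f')(3))), -1) = Pow(Add(-334, Rational(33, 8)), -1) = Pow(Rational(-2639, 8), -1) = Rational(-8, 2639)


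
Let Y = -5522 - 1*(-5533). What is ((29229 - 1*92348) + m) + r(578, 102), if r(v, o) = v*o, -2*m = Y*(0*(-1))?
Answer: -4163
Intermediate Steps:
Y = 11 (Y = -5522 + 5533 = 11)
m = 0 (m = -11*0*(-1)/2 = -11*0/2 = -½*0 = 0)
r(v, o) = o*v
((29229 - 1*92348) + m) + r(578, 102) = ((29229 - 1*92348) + 0) + 102*578 = ((29229 - 92348) + 0) + 58956 = (-63119 + 0) + 58956 = -63119 + 58956 = -4163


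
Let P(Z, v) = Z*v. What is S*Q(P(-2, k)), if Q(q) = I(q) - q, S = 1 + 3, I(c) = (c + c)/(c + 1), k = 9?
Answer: 1368/17 ≈ 80.471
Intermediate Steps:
I(c) = 2*c/(1 + c) (I(c) = (2*c)/(1 + c) = 2*c/(1 + c))
S = 4
Q(q) = -q + 2*q/(1 + q) (Q(q) = 2*q/(1 + q) - q = -q + 2*q/(1 + q))
S*Q(P(-2, k)) = 4*((-2*9)*(1 - (-2)*9)/(1 - 2*9)) = 4*(-18*(1 - 1*(-18))/(1 - 18)) = 4*(-18*(1 + 18)/(-17)) = 4*(-18*(-1/17)*19) = 4*(342/17) = 1368/17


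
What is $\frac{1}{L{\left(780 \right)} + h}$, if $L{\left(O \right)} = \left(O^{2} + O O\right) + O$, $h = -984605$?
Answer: $\frac{1}{232975} \approx 4.2923 \cdot 10^{-6}$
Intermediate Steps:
$L{\left(O \right)} = O + 2 O^{2}$ ($L{\left(O \right)} = \left(O^{2} + O^{2}\right) + O = 2 O^{2} + O = O + 2 O^{2}$)
$\frac{1}{L{\left(780 \right)} + h} = \frac{1}{780 \left(1 + 2 \cdot 780\right) - 984605} = \frac{1}{780 \left(1 + 1560\right) - 984605} = \frac{1}{780 \cdot 1561 - 984605} = \frac{1}{1217580 - 984605} = \frac{1}{232975}$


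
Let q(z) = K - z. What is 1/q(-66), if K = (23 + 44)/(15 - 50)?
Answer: 35/2243 ≈ 0.015604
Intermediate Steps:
K = -67/35 (K = 67/(-35) = 67*(-1/35) = -67/35 ≈ -1.9143)
q(z) = -67/35 - z
1/q(-66) = 1/(-67/35 - 1*(-66)) = 1/(-67/35 + 66) = 1/(2243/35) = 35/2243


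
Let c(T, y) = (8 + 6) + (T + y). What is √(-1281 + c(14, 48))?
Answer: I*√1205 ≈ 34.713*I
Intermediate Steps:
c(T, y) = 14 + T + y (c(T, y) = 14 + (T + y) = 14 + T + y)
√(-1281 + c(14, 48)) = √(-1281 + (14 + 14 + 48)) = √(-1281 + 76) = √(-1205) = I*√1205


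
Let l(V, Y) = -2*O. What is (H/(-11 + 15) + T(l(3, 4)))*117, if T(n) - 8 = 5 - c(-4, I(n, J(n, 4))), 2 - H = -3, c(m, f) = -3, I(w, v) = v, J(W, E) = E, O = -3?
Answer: 8073/4 ≈ 2018.3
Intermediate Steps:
l(V, Y) = 6 (l(V, Y) = -2*(-3) = 6)
H = 5 (H = 2 - 1*(-3) = 2 + 3 = 5)
T(n) = 16 (T(n) = 8 + (5 - 1*(-3)) = 8 + (5 + 3) = 8 + 8 = 16)
(H/(-11 + 15) + T(l(3, 4)))*117 = (5/(-11 + 15) + 16)*117 = (5/4 + 16)*117 = (69/4)*117 = 8073/4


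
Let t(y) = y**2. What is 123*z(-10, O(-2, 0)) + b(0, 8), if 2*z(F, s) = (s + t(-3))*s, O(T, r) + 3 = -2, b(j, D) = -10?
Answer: -1240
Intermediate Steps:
O(T, r) = -5 (O(T, r) = -3 - 2 = -5)
z(F, s) = s*(9 + s)/2 (z(F, s) = ((s + (-3)**2)*s)/2 = ((s + 9)*s)/2 = ((9 + s)*s)/2 = (s*(9 + s))/2 = s*(9 + s)/2)
123*z(-10, O(-2, 0)) + b(0, 8) = 123*((1/2)*(-5)*(9 - 5)) - 10 = 123*((1/2)*(-5)*4) - 10 = 123*(-10) - 10 = -1230 - 10 = -1240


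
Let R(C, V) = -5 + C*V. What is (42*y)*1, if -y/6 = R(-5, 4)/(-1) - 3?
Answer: -5544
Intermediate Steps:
y = -132 (y = -6*((-5 - 5*4)/(-1) - 3) = -6*(-(-5 - 20) - 3) = -6*(-1*(-25) - 3) = -6*(25 - 3) = -6*22 = -132)
(42*y)*1 = (42*(-132))*1 = -5544*1 = -5544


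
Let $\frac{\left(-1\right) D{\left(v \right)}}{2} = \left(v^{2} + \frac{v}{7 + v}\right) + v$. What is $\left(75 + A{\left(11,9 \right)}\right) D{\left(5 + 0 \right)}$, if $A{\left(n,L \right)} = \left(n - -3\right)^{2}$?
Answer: $- \frac{98915}{6} \approx -16486.0$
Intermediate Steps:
$A{\left(n,L \right)} = \left(3 + n\right)^{2}$ ($A{\left(n,L \right)} = \left(n + 3\right)^{2} = \left(3 + n\right)^{2}$)
$D{\left(v \right)} = - 2 v - 2 v^{2} - \frac{2 v}{7 + v}$ ($D{\left(v \right)} = - 2 \left(\left(v^{2} + \frac{v}{7 + v}\right) + v\right) = - 2 \left(v + v^{2} + \frac{v}{7 + v}\right) = - 2 v - 2 v^{2} - \frac{2 v}{7 + v}$)
$\left(75 + A{\left(11,9 \right)}\right) D{\left(5 + 0 \right)} = \left(75 + \left(3 + 11\right)^{2}\right) \left(- \frac{2 \left(5 + 0\right) \left(8 + \left(5 + 0\right)^{2} + 8 \left(5 + 0\right)\right)}{7 + \left(5 + 0\right)}\right) = \left(75 + 14^{2}\right) \left(\left(-2\right) 5 \frac{1}{7 + 5} \left(8 + 5^{2} + 8 \cdot 5\right)\right) = \left(75 + 196\right) \left(\left(-2\right) 5 \cdot \frac{1}{12} \left(8 + 25 + 40\right)\right) = 271 \left(\left(-2\right) 5 \cdot \frac{1}{12} \cdot 73\right) = 271 \left(- \frac{365}{6}\right) = - \frac{98915}{6}$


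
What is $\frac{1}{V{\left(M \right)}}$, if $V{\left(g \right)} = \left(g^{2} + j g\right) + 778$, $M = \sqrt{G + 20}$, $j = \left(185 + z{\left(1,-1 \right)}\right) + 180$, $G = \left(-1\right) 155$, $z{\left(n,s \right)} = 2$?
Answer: $\frac{643}{18596464} - \frac{1101 i \sqrt{15}}{18596464} \approx 3.4576 \cdot 10^{-5} - 0.0002293 i$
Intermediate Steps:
$G = -155$
$j = 367$ ($j = \left(185 + 2\right) + 180 = 187 + 180 = 367$)
$M = 3 i \sqrt{15}$ ($M = \sqrt{-155 + 20} = \sqrt{-135} = 3 i \sqrt{15} \approx 11.619 i$)
$V{\left(g \right)} = 778 + g^{2} + 367 g$ ($V{\left(g \right)} = \left(g^{2} + 367 g\right) + 778 = 778 + g^{2} + 367 g$)
$\frac{1}{V{\left(M \right)}} = \frac{1}{778 + \left(3 i \sqrt{15}\right)^{2} + 367 \cdot 3 i \sqrt{15}} = \frac{1}{778 - 135 + 1101 i \sqrt{15}} = \frac{1}{643 + 1101 i \sqrt{15}}$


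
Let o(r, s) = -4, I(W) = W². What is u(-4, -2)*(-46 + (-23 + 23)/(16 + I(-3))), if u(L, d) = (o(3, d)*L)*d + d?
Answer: 1564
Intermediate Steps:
u(L, d) = d - 4*L*d (u(L, d) = (-4*L)*d + d = -4*L*d + d = d - 4*L*d)
u(-4, -2)*(-46 + (-23 + 23)/(16 + I(-3))) = (-2*(1 - 4*(-4)))*(-46 + (-23 + 23)/(16 + (-3)²)) = (-2*(1 + 16))*(-46 + 0/(16 + 9)) = (-2*17)*(-46 + 0/25) = -34*(-46 + 0*(1/25)) = -34*(-46 + 0) = -34*(-46) = 1564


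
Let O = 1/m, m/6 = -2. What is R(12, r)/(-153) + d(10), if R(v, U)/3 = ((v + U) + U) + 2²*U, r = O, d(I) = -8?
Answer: -839/102 ≈ -8.2255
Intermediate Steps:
m = -12 (m = 6*(-2) = -12)
O = -1/12 (O = 1/(-12) = -1/12 ≈ -0.083333)
r = -1/12 ≈ -0.083333
R(v, U) = 3*v + 18*U (R(v, U) = 3*(((v + U) + U) + 2²*U) = 3*(((U + v) + U) + 4*U) = 3*((v + 2*U) + 4*U) = 3*(v + 6*U) = 3*v + 18*U)
R(12, r)/(-153) + d(10) = (3*12 + 18*(-1/12))/(-153) - 8 = -(36 - 3/2)/153 - 8 = -1/153*69/2 - 8 = -23/102 - 8 = -839/102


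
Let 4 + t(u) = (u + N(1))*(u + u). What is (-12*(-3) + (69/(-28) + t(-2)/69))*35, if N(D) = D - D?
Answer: 324515/276 ≈ 1175.8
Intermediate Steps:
N(D) = 0
t(u) = -4 + 2*u**2 (t(u) = -4 + (u + 0)*(u + u) = -4 + u*(2*u) = -4 + 2*u**2)
(-12*(-3) + (69/(-28) + t(-2)/69))*35 = (-12*(-3) + (69/(-28) + (-4 + 2*(-2)**2)/69))*35 = (36 + (69*(-1/28) + (-4 + 2*4)*(1/69)))*35 = (36 + (-69/28 + (-4 + 8)*(1/69)))*35 = (36 + (-69/28 + 4*(1/69)))*35 = (36 + (-69/28 + 4/69))*35 = (36 - 4649/1932)*35 = (64903/1932)*35 = 324515/276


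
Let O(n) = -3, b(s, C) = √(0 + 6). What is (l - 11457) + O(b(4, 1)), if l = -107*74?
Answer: -19378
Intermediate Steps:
b(s, C) = √6
l = -7918
(l - 11457) + O(b(4, 1)) = (-7918 - 11457) - 3 = -19375 - 3 = -19378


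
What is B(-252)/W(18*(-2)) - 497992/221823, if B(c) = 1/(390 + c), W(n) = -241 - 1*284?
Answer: -190898107/85032150 ≈ -2.2450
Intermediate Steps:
W(n) = -525 (W(n) = -241 - 284 = -525)
B(-252)/W(18*(-2)) - 497992/221823 = 1/((390 - 252)*(-525)) - 497992/221823 = -1/525/138 - 497992*1/221823 = (1/138)*(-1/525) - 497992/221823 = -1/72450 - 497992/221823 = -190898107/85032150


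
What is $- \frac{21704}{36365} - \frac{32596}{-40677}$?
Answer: $\frac{6173468}{30188145} \approx 0.2045$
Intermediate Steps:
$- \frac{21704}{36365} - \frac{32596}{-40677} = \left(-21704\right) \frac{1}{36365} - - \frac{32596}{40677} = - \frac{21704}{36365} + \frac{32596}{40677} = \frac{6173468}{30188145}$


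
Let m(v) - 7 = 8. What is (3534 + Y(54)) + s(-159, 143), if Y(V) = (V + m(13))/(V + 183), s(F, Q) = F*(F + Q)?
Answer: 480185/79 ≈ 6078.3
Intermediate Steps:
m(v) = 15 (m(v) = 7 + 8 = 15)
Y(V) = (15 + V)/(183 + V) (Y(V) = (V + 15)/(V + 183) = (15 + V)/(183 + V))
(3534 + Y(54)) + s(-159, 143) = (3534 + (15 + 54)/(183 + 54)) - 159*(-159 + 143) = (3534 + 69/237) - 159*(-16) = (3534 + (1/237)*69) + 2544 = (3534 + 23/79) + 2544 = 279209/79 + 2544 = 480185/79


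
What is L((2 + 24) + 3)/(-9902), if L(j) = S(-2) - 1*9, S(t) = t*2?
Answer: 13/9902 ≈ 0.0013129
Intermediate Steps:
S(t) = 2*t
L(j) = -13 (L(j) = 2*(-2) - 1*9 = -4 - 9 = -13)
L((2 + 24) + 3)/(-9902) = -13/(-9902) = -13*(-1/9902) = 13/9902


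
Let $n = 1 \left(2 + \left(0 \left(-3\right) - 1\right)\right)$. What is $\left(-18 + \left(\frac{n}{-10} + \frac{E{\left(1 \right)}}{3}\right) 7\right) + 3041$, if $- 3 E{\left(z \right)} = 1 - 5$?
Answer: $\frac{272287}{90} \approx 3025.4$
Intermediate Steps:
$E{\left(z \right)} = \frac{4}{3}$ ($E{\left(z \right)} = - \frac{1 - 5}{3} = \left(- \frac{1}{3}\right) \left(-4\right) = \frac{4}{3}$)
$n = 1$ ($n = 1 \left(2 + \left(0 - 1\right)\right) = 1 \left(2 - 1\right) = 1 \cdot 1 = 1$)
$\left(-18 + \left(\frac{n}{-10} + \frac{E{\left(1 \right)}}{3}\right) 7\right) + 3041 = \left(-18 + \left(1 \frac{1}{-10} + \frac{4}{3 \cdot 3}\right) 7\right) + 3041 = \left(-18 + \left(1 \left(- \frac{1}{10}\right) + \frac{4}{3} \cdot \frac{1}{3}\right) 7\right) + 3041 = \left(-18 + \left(- \frac{1}{10} + \frac{4}{9}\right) 7\right) + 3041 = \left(-18 + \frac{31}{90} \cdot 7\right) + 3041 = \left(-18 + \frac{217}{90}\right) + 3041 = - \frac{1403}{90} + 3041 = \frac{272287}{90}$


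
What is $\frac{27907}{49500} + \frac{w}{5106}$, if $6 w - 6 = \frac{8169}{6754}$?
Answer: $\frac{14587884823}{25864443000} \approx 0.56401$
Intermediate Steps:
$w = \frac{16231}{13508}$ ($w = 1 + \frac{8169 \cdot \frac{1}{6754}}{6} = 1 + \frac{1}{6} \cdot \frac{8169}{6754} = 1 + \frac{2723}{13508} = \frac{16231}{13508} \approx 1.2016$)
$\frac{27907}{49500} + \frac{w}{5106} = \frac{27907}{49500} + \frac{16231}{13508 \cdot 5106} = 27907 \cdot \frac{1}{49500} + \frac{16231}{13508} \cdot \frac{1}{5106} = \frac{2537}{4500} + \frac{16231}{68971848} = \frac{14587884823}{25864443000}$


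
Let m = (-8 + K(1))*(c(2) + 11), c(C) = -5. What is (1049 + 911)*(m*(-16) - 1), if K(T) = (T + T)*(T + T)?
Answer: 750680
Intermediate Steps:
K(T) = 4*T² (K(T) = (2*T)*(2*T) = 4*T²)
m = -24 (m = (-8 + 4*1²)*(-5 + 11) = (-8 + 4*1)*6 = (-8 + 4)*6 = -4*6 = -24)
(1049 + 911)*(m*(-16) - 1) = (1049 + 911)*(-24*(-16) - 1) = 1960*(384 - 1) = 1960*383 = 750680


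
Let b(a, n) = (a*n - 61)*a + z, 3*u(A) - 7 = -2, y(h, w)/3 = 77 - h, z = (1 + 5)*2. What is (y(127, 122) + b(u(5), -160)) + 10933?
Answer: 92240/9 ≈ 10249.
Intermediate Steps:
z = 12 (z = 6*2 = 12)
y(h, w) = 231 - 3*h (y(h, w) = 3*(77 - h) = 231 - 3*h)
u(A) = 5/3 (u(A) = 7/3 + (⅓)*(-2) = 7/3 - ⅔ = 5/3)
b(a, n) = 12 + a*(-61 + a*n) (b(a, n) = (a*n - 61)*a + 12 = (-61 + a*n)*a + 12 = a*(-61 + a*n) + 12 = 12 + a*(-61 + a*n))
(y(127, 122) + b(u(5), -160)) + 10933 = ((231 - 3*127) + (12 - 61*5/3 - 160*(5/3)²)) + 10933 = ((231 - 381) + (12 - 305/3 - 160*25/9)) + 10933 = (-150 + (12 - 305/3 - 4000/9)) + 10933 = (-150 - 4807/9) + 10933 = -6157/9 + 10933 = 92240/9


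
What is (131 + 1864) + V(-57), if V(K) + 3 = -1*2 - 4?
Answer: 1986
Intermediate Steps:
V(K) = -9 (V(K) = -3 + (-1*2 - 4) = -3 + (-2 - 4) = -3 - 6 = -9)
(131 + 1864) + V(-57) = (131 + 1864) - 9 = 1995 - 9 = 1986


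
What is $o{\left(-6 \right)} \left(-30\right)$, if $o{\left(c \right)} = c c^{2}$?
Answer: $6480$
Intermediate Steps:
$o{\left(c \right)} = c^{3}$
$o{\left(-6 \right)} \left(-30\right) = \left(-6\right)^{3} \left(-30\right) = \left(-216\right) \left(-30\right) = 6480$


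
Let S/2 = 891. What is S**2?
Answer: 3175524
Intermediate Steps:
S = 1782 (S = 2*891 = 1782)
S**2 = 1782**2 = 3175524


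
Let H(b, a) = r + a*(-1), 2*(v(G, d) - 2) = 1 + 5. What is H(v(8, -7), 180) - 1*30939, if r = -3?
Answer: -31122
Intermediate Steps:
v(G, d) = 5 (v(G, d) = 2 + (1 + 5)/2 = 2 + (1/2)*6 = 2 + 3 = 5)
H(b, a) = -3 - a (H(b, a) = -3 + a*(-1) = -3 - a)
H(v(8, -7), 180) - 1*30939 = (-3 - 1*180) - 1*30939 = (-3 - 180) - 30939 = -183 - 30939 = -31122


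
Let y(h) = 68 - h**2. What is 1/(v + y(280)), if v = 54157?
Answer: -1/24175 ≈ -4.1365e-5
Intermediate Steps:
1/(v + y(280)) = 1/(54157 + (68 - 1*280**2)) = 1/(54157 + (68 - 1*78400)) = 1/(54157 + (68 - 78400)) = 1/(54157 - 78332) = 1/(-24175) = -1/24175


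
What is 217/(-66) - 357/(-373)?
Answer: -57379/24618 ≈ -2.3308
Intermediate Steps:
217/(-66) - 357/(-373) = 217*(-1/66) - 357*(-1/373) = -217/66 + 357/373 = -57379/24618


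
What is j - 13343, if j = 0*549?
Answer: -13343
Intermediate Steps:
j = 0
j - 13343 = 0 - 13343 = -13343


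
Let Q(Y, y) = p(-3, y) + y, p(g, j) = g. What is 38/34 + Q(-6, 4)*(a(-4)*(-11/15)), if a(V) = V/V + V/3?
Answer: 1042/765 ≈ 1.3621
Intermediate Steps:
a(V) = 1 + V/3 (a(V) = 1 + V*(1/3) = 1 + V/3)
Q(Y, y) = -3 + y
38/34 + Q(-6, 4)*(a(-4)*(-11/15)) = 38/34 + (-3 + 4)*((1 + (1/3)*(-4))*(-11/15)) = 38*(1/34) + 1*((1 - 4/3)*(-11*1/15)) = 19/17 + 1*(-1/3*(-11/15)) = 19/17 + 1*(11/45) = 19/17 + 11/45 = 1042/765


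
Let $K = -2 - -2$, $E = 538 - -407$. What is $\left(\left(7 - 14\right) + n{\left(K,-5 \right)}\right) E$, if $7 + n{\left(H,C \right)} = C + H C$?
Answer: $-17955$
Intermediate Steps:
$E = 945$ ($E = 538 + 407 = 945$)
$K = 0$ ($K = -2 + 2 = 0$)
$n{\left(H,C \right)} = -7 + C + C H$ ($n{\left(H,C \right)} = -7 + \left(C + H C\right) = -7 + \left(C + C H\right) = -7 + C + C H$)
$\left(\left(7 - 14\right) + n{\left(K,-5 \right)}\right) E = \left(\left(7 - 14\right) - 12\right) 945 = \left(-7 - 12\right) 945 = \left(-19\right) 945 = -17955$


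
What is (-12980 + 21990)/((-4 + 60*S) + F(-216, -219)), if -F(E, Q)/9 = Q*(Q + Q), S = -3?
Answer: -4505/431741 ≈ -0.010434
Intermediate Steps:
F(E, Q) = -18*Q² (F(E, Q) = -9*Q*(Q + Q) = -9*Q*2*Q = -18*Q²)
(-12980 + 21990)/((-4 + 60*S) + F(-216, -219)) = (-12980 + 21990)/((-4 + 60*(-3)) - 18*(-219)²) = 9010/((-4 - 180) - 18*47961) = 9010/(-184 - 863298) = 9010/(-863482) = 9010*(-1/863482) = -4505/431741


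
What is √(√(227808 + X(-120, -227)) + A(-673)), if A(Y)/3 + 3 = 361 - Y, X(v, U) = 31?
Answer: √(3093 + √227839) ≈ 59.752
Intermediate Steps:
A(Y) = 1074 - 3*Y (A(Y) = -9 + 3*(361 - Y) = -9 + (1083 - 3*Y) = 1074 - 3*Y)
√(√(227808 + X(-120, -227)) + A(-673)) = √(√(227808 + 31) + (1074 - 3*(-673))) = √(√227839 + (1074 + 2019)) = √(√227839 + 3093) = √(3093 + √227839)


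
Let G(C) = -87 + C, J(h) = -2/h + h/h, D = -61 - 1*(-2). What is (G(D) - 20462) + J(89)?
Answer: -1834025/89 ≈ -20607.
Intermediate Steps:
D = -59 (D = -61 + 2 = -59)
J(h) = 1 - 2/h (J(h) = -2/h + 1 = 1 - 2/h)
(G(D) - 20462) + J(89) = ((-87 - 59) - 20462) + (-2 + 89)/89 = (-146 - 20462) + (1/89)*87 = -20608 + 87/89 = -1834025/89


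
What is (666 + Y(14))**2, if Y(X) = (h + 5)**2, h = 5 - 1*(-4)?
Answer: 743044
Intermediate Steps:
h = 9 (h = 5 + 4 = 9)
Y(X) = 196 (Y(X) = (9 + 5)**2 = 14**2 = 196)
(666 + Y(14))**2 = (666 + 196)**2 = 862**2 = 743044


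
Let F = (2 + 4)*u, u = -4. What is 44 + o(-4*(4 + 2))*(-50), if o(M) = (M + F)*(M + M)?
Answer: -115156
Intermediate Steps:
F = -24 (F = (2 + 4)*(-4) = 6*(-4) = -24)
o(M) = 2*M*(-24 + M) (o(M) = (M - 24)*(M + M) = (-24 + M)*(2*M) = 2*M*(-24 + M))
44 + o(-4*(4 + 2))*(-50) = 44 + (2*(-4*(4 + 2))*(-24 - 4*(4 + 2)))*(-50) = 44 + (2*(-4*6)*(-24 - 4*6))*(-50) = 44 + (2*(-24)*(-24 - 24))*(-50) = 44 + (2*(-24)*(-48))*(-50) = 44 + 2304*(-50) = 44 - 115200 = -115156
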